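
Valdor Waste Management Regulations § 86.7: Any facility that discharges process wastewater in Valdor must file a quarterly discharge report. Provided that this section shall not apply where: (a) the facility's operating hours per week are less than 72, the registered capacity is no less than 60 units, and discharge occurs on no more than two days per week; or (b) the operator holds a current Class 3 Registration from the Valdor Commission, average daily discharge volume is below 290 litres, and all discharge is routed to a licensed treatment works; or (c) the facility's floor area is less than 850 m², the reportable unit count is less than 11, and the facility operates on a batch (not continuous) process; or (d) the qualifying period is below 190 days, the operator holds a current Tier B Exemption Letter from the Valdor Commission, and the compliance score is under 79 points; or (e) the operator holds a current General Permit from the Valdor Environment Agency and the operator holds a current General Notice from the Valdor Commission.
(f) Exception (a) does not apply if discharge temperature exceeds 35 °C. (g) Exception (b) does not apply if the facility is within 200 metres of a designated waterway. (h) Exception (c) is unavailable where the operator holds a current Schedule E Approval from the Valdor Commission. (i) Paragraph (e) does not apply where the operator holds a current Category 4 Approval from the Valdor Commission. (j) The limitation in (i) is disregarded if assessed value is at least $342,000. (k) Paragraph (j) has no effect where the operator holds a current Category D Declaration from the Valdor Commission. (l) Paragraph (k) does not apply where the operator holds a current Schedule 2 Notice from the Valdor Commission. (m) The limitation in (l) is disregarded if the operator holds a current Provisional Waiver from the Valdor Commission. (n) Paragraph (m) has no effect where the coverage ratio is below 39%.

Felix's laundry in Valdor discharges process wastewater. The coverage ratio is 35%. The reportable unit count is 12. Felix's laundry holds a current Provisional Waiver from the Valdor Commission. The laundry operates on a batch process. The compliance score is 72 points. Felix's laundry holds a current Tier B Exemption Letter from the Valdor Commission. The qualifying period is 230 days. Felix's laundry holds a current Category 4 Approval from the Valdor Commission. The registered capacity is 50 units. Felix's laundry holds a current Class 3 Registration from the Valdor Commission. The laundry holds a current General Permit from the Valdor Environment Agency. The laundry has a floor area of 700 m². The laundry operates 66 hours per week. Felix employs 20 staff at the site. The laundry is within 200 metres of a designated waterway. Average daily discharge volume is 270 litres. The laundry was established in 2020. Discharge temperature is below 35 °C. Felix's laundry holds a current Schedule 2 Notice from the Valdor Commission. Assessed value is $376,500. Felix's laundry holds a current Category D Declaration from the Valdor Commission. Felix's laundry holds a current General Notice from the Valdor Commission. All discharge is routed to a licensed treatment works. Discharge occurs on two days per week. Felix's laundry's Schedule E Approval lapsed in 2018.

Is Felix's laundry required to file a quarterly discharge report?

Exception (a) does not apply: the registered capacity is 50 units, short of 60 units.
Exception (b): a current Class 3 Registration is held; average daily discharge volume is 270 litres, below the 290 litres limit; discharge is routed to a licensed treatment works — every condition holds. Turning to paragraph (g): (g) operates — the laundry is within 200 m of a designated waterway. (b) is therefore removed.
Exception (c) fails — the reportable unit count is 12, not less than 11.
Exception (d) fails — the qualifying period is 230 days, not below 190 days.
Exception (e): a current General Permit is held; a current General Notice is held — every condition holds. Under paragraphs (i)–(n): (i) is engaged (a current Category 4 Approval is held), but yields to (j): (j) is triggered — assessed value is $376,500, meeting the $342,000 threshold. (k) is triggered (a current Category D Declaration is held), but is overridden by (l): (l) operates — a current Schedule 2 Notice is held. (m) operates (a current Provisional Waiver is held), but is itself disapplied by (n): (n) operates — the coverage ratio is 35%, below the 39% limit. So (e) applies.

No — exception (e) applies; Felix's laundry is not required to file a quarterly discharge report.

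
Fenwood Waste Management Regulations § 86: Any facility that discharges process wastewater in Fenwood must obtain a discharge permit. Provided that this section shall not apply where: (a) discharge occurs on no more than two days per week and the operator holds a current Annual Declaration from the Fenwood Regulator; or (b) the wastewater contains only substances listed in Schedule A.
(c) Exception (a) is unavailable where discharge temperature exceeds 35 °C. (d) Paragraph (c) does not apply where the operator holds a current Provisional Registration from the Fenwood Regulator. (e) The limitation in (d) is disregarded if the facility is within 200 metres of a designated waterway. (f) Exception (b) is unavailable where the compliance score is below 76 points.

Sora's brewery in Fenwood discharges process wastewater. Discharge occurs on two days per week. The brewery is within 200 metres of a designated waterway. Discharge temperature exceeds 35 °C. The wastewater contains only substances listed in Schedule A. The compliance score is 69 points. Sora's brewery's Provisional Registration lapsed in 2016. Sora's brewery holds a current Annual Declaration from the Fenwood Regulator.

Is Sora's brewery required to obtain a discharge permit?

Yes — Sora's brewery must obtain a discharge permit.

Exception (a) is satisfied on its face — discharge occurs on no more than two days per week; a current Annual Declaration is held. But: (c) applies — discharge temperature exceeds 35 °C. (d) is not engaged (there is no Provisional Registration in force), so (c) stands. (a) is therefore removed.
All of (b)'s requirements are met (the wastewater is Schedule-A-only). But applying paragraph (f): (f) is triggered — the compliance score is 69 points, below the 76 points limit. Exception (b) does not apply.
No exception is made out. Sora's brewery falls within the general rule.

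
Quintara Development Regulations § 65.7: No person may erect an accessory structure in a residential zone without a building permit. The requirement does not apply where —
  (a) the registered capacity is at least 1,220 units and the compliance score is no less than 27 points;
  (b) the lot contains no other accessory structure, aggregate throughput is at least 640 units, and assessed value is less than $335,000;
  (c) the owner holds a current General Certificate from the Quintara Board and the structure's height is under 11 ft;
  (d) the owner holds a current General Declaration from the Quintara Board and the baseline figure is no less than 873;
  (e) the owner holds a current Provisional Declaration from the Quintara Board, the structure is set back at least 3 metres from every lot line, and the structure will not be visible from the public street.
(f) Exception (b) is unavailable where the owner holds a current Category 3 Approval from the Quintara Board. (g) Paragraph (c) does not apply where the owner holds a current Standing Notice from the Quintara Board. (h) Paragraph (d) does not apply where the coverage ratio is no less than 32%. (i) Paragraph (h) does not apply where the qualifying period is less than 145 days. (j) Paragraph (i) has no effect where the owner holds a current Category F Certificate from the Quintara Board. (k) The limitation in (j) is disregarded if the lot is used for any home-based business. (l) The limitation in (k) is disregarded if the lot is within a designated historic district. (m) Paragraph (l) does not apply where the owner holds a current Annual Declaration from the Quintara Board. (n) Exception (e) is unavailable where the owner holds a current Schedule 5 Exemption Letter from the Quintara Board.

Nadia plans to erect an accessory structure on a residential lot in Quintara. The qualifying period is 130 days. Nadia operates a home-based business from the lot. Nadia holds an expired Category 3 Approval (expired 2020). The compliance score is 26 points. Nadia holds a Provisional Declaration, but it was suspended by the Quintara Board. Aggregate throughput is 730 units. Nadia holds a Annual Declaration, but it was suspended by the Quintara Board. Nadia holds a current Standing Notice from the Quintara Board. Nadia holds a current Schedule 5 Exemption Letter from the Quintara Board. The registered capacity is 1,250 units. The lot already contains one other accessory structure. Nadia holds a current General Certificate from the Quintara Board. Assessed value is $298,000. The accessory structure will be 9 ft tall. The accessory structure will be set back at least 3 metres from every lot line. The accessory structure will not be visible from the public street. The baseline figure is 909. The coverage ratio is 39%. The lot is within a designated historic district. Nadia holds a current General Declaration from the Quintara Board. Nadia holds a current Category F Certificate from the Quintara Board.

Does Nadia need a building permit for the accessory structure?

Exception (a) requires that the compliance score is no less than 27 points; but the compliance score is 26 points, short of 27 points, so (a) is unavailable.
Exception (b) requires that the lot contains no other accessory structure; but the lot already has another accessory structure, so (b) is unavailable.
All of (c)'s requirements are met (a current General Certificate is held; the structure's height is 9 ft, under the 11 ft limit). But: (g) operates against (c): a current Standing Notice is held. Exception (c) does not apply.
Exception (d)'s conditions are all satisfied: a current General Declaration is held; the baseline figure is 909, meeting the 873 threshold. Turning to paragraphs (h)–(m): (h) is engaged — the coverage ratio is 39%, meeting the 32% threshold. (i) would limit (h) — the qualifying period is 130 days, less than the 145 days limit — but (j) sets (i) aside: (j) operates — a current Category F Certificate is held. (k) would limit (j) — a home-based business operates on the lot — but (l) sets (k) aside: (l) is engaged — the lot is in a historic district. (m) is not engaged (no current Annual Declaration is held), so (l) stands. Exception (d) does not apply.
Exception (e) fails — the Provisional Declaration is not current.
None of the exceptions is available; § 65.7 applies in full.

Yes — Nadia must obtain a building permit.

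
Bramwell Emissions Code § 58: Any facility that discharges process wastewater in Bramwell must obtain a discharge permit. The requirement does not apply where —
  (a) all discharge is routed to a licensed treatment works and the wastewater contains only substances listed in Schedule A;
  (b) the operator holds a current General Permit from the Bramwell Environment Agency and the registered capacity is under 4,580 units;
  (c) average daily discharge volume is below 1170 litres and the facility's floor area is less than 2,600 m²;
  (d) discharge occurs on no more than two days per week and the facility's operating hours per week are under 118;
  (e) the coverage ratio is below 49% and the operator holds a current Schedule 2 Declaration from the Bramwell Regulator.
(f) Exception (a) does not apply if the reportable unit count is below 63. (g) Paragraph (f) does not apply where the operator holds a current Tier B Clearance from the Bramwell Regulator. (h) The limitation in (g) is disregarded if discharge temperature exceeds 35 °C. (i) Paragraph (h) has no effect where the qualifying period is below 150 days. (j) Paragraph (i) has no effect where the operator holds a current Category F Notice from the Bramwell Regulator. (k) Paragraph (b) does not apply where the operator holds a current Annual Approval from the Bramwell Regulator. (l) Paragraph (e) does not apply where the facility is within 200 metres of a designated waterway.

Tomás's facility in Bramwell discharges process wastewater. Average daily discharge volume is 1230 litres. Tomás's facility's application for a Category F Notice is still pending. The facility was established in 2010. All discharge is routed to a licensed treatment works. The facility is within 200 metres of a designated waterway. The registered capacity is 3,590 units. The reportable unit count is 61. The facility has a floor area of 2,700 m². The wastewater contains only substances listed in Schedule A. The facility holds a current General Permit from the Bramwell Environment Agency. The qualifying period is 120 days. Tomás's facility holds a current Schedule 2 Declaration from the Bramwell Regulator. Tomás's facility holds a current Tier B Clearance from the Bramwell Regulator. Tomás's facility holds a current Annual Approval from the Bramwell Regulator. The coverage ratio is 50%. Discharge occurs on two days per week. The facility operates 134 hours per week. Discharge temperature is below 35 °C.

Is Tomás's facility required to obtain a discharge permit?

Exception (a)'s conditions are all satisfied: discharge is routed to a licensed treatment works; the wastewater is Schedule-A-only. Considering the limiting provisions: (f) would limit (a) — the reportable unit count is 61, below the 63 limit — but (g) sets (f) aside: (g) applies — a current Tier B Clearance is held. (h), which would lift (g), does not operate here — discharge temperature is below 35 °C. (a) remains available.
Exception (b) is satisfied on its face — a current General Permit is held; the registered capacity is 3,590 units, under the 4,580 units limit. But applying paragraph (k): (k) operates against (b): a current Annual Approval is held. Exception (b) does not apply.
Exception (c) fails — average daily discharge volume is 1230 litres, not below 1170 litres.
Exception (d) fails — the facility's operating hours per week are 134, not under 118.
Exception (e) fails — the coverage ratio is 50%, not below 49%.

No — exception (a) applies; Tomás's facility is not required to obtain a discharge permit.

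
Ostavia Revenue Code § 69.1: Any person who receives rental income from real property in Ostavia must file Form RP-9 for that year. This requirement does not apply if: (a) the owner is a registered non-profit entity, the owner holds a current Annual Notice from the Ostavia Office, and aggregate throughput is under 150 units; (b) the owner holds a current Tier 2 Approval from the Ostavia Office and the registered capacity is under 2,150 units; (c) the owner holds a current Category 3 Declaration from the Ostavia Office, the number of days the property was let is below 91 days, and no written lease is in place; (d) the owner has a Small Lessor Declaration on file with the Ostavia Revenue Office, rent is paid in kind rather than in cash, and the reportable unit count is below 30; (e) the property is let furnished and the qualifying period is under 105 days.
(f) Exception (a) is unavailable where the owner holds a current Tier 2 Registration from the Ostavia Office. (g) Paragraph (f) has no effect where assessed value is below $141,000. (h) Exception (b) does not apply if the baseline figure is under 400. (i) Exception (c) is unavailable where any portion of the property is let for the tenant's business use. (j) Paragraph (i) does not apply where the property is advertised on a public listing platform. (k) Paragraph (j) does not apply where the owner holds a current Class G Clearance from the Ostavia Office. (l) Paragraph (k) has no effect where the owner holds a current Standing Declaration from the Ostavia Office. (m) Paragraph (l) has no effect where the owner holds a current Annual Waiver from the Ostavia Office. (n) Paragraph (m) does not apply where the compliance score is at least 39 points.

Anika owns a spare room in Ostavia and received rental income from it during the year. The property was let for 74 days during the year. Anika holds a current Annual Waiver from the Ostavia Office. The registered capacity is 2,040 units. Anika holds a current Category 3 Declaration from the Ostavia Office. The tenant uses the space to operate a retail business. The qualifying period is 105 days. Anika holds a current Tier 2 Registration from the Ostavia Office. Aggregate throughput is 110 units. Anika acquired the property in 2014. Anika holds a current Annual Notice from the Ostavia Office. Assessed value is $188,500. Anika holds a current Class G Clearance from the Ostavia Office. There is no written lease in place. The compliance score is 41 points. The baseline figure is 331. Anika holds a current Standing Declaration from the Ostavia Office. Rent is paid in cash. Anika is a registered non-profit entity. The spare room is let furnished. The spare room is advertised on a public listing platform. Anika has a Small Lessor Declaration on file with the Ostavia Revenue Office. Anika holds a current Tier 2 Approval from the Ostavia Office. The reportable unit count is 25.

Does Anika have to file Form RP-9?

No — exception (c) applies; Anika is not required to file Form RP-9.

All of (a)'s requirements are met (Anika is a registered non-profit; a current Annual Notice is held; aggregate throughput is 110 units, under the 150 units limit). Turning to paragraphs (f)–(g): (f) is triggered — a current Tier 2 Registration is held. (g), which would lift (f), is not triggered — assessed value is $188,500, not below $141,000. Exception (a) does not apply.
Exception (b)'s conditions are all satisfied: a current Tier 2 Approval is held; the registered capacity is 2,040 units, under the 2,150 units limit. Turning to paragraph (h): (h) is triggered — the baseline figure is 331, under the 400 limit. (b) is therefore removed.
All of (c)'s requirements are met (a current Category 3 Declaration is held; the number of days the property was let is 74 days, below the 91 days limit; there is no written lease). As to paragraphs (i)–(n): (i) applies (the space is let for business use), but is set aside by (j): (j) applies — the property is publicly advertised. (k) would limit (j) — a current Class G Clearance is held — but (l) sets (k) aside: (l) is triggered — a current Standing Declaration is held. (m) would limit (l) — a current Annual Waiver is held — but (n) sets (m) aside: (n) operates against (m): the compliance score is 41 points, meeting the 39 points threshold. Exception (c) stands.
Exception (d) fails — rent is paid in cash.
Exception (e) requires that the qualifying period is under 105 days; but the qualifying period is 105 days, not under 105 days, so (e) is unavailable.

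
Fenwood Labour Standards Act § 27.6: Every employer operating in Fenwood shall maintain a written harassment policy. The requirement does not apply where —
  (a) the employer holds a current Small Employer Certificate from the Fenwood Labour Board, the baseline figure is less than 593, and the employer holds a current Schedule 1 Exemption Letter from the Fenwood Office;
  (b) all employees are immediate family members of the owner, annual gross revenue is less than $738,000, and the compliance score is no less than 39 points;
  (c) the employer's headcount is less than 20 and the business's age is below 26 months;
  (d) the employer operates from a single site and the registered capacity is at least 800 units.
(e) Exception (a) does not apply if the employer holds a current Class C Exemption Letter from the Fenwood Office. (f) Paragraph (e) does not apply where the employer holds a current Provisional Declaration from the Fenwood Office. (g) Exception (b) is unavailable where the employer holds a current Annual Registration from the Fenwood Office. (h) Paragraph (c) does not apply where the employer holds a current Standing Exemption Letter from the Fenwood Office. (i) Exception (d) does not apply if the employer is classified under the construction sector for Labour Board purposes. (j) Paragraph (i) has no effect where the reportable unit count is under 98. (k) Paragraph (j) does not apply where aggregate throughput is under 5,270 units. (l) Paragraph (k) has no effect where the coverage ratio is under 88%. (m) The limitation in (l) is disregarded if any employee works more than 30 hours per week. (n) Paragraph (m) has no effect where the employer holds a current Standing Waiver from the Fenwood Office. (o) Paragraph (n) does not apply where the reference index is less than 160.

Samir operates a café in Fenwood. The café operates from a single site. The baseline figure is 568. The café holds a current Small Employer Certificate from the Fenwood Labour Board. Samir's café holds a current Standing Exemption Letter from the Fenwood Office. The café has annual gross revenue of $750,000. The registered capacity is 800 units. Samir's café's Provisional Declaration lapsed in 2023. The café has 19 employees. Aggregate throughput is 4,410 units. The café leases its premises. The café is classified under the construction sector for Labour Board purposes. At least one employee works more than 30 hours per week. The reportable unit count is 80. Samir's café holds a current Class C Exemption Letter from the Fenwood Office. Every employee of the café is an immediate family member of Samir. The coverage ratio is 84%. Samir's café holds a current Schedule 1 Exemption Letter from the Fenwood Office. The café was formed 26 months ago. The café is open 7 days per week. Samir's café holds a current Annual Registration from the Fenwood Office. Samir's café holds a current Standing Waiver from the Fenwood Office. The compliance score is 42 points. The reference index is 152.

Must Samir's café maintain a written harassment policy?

Yes — Samir's café must maintain a written harassment policy.

Exception (a)'s conditions are all satisfied: a current Small Employer Certificate is held; the baseline figure is 568, less than the 593 limit; a current Schedule 1 Exemption Letter is held. Turning to paragraphs (e)–(f): (e) operates against (a): a current Class C Exemption Letter is held. (f), which would lift (e), does not operate here — no current Provisional Declaration is held. So (a) is unavailable.
Exception (b) does not apply: annual gross revenue is $750,000, not less than $738,000.
Exception (c) fails — the business's age is 26 months, not below 26 months.
All of (d)'s requirements are met (the employer operates from a single site; the registered capacity is 800 units, meeting the 800 units threshold). Turning to paragraphs (i)–(o): (i) operates against (d): the café is classified under the construction sector. (j) would limit (i) — the reportable unit count is 80, under the 98 limit — but (k) sets (j) aside: (k) operates — aggregate throughput is 4,410 units, under the 5,270 units limit. (l) would limit (k) — the coverage ratio is 84%, under the 88% limit — but (m) sets (l) aside: (m) operates against (l): at least one employee exceeds 30 hours/week. (n) operates (a current Standing Waiver is held), but is displaced by (o): (o) operates against (n): the reference index is 152, less than the 160 limit. Exception (d) does not apply.
No exception applies. The general rule governs.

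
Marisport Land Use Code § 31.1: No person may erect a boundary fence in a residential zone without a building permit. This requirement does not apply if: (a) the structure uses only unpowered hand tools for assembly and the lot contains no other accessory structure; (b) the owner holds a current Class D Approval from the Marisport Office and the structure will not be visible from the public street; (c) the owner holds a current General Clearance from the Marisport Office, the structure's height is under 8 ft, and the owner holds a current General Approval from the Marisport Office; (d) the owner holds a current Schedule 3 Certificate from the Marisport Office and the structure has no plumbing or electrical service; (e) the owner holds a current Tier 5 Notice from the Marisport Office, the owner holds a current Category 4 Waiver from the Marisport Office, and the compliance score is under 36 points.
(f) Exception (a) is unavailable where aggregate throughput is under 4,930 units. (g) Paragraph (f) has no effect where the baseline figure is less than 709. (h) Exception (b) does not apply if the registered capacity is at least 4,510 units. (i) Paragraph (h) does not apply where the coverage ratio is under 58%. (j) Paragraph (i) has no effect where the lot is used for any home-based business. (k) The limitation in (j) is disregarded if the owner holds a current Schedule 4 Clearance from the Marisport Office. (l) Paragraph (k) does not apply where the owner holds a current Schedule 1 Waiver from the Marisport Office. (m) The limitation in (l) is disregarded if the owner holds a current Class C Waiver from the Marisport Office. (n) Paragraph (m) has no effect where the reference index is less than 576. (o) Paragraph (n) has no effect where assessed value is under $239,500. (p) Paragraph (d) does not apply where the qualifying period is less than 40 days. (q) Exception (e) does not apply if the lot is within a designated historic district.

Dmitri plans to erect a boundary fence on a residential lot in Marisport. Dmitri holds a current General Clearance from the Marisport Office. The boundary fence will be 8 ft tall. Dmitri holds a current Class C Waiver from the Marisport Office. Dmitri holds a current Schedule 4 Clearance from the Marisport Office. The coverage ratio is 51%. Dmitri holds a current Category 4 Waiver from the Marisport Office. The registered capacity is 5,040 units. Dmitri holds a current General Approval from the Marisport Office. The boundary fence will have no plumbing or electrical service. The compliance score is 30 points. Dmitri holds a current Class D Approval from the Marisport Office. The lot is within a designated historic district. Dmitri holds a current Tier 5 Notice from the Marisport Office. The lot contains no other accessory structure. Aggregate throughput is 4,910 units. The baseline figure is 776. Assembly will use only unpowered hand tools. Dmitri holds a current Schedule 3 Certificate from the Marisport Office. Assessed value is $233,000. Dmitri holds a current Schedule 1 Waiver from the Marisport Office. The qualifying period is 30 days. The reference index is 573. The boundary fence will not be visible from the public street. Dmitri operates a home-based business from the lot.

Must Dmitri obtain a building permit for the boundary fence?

All of (a)'s requirements are met (assembly uses only hand tools; the lot has no other accessory structure). Turning to paragraphs (f)–(g): (f) is engaged — aggregate throughput is 4,910 units, under the 4,930 units limit. (g) is not triggered (the baseline figure is 776, not less than 709), so (f) stands. So (a) is unavailable.
Exception (b)'s conditions are all satisfied: a current Class D Approval is held; the structure will not be visible from the street. As to paragraphs (h)–(o): (h) would limit (b) — the registered capacity is 5,040 units, meeting the 4,510 units threshold — but (i) sets (h) aside: (i) operates against (h): the coverage ratio is 51%, under the 58% limit. (j) would limit (i) — a home-based business operates on the lot — but (k) sets (j) aside: (k) is engaged — a current Schedule 4 Clearance is held. (l) applies (a current Schedule 1 Waiver is held), but is itself disapplied by (m): (m) is triggered — a current Class C Waiver is held. (n) is triggered (the reference index is 573, less than the 576 limit), but is displaced by (o): (o) operates — assessed value is $233,000, under the $239,500 limit. So (b) applies.
Exception (c) does not apply: the structure's height is 8 ft, not under 8 ft.
Exception (d): a current Schedule 3 Certificate is held; there is no plumbing or electrical service — every condition holds. But: (p) is engaged — the qualifying period is 30 days, less than the 40 days limit. Exception (d) does not apply.
Exception (e)'s conditions are all satisfied: a current Tier 5 Notice is held; a current Category 4 Waiver is held; the compliance score is 30 points, under the 36 points limit. However, paragraph (q) must be considered: (q) is triggered — the lot is in a historic district. Exception (e) does not apply.

No — exception (b) applies; Dmitri does not need a building permit.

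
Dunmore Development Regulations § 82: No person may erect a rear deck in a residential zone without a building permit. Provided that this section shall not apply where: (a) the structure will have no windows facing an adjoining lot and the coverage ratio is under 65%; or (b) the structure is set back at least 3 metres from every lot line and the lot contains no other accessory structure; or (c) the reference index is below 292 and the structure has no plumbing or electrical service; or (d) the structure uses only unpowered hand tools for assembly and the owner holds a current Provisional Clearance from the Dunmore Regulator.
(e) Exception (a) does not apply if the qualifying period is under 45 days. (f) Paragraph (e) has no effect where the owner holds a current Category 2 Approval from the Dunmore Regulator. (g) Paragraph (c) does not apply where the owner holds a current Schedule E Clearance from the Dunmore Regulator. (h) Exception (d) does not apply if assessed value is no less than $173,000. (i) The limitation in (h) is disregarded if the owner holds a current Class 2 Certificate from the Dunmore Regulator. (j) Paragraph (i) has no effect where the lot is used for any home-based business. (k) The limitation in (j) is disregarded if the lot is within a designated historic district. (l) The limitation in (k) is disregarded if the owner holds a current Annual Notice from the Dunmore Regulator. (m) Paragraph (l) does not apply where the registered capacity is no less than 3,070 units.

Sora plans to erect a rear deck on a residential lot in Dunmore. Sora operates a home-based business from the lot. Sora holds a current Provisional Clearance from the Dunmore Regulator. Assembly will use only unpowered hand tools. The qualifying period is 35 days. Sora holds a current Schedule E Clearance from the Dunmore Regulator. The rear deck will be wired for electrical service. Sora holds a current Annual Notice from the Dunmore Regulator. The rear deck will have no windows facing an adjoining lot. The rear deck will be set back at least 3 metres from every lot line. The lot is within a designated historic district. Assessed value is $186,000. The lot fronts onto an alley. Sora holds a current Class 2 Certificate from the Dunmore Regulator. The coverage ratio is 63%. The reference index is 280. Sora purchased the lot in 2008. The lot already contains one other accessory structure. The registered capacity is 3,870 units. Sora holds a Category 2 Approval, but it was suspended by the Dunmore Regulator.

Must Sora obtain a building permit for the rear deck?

No — exception (d) applies; Sora does not need a building permit.

Exception (a) is satisfied on its face — no windows face an adjoining lot; the coverage ratio is 63%, under the 65% limit. However, paragraphs (e)–(f) must be considered: (e) is triggered — the qualifying period is 35 days, under the 45 days limit. (f), which would lift (e), does not operate here — there is no Category 2 Approval in force. Exception (a) does not apply.
Exception (b) does not apply: the lot already has another accessory structure.
Exception (c) fails — electrical service is planned.
Exception (d)'s conditions are all satisfied: assembly uses only hand tools; a current Provisional Clearance is held. Considering the limiting provisions: (h) would limit (d) — assessed value is $186,000, meeting the $173,000 threshold — but (i) sets (h) aside: (i) is triggered — a current Class 2 Certificate is held. (j) would limit (i) — a home-based business operates on the lot — but (k) sets (j) aside: (k) is engaged — the lot is in a historic district. (l) applies (a current Annual Notice is held), but yields to (m): (m) operates against (l): the registered capacity is 3,870 units, meeting the 3,070 units threshold. So (d) applies.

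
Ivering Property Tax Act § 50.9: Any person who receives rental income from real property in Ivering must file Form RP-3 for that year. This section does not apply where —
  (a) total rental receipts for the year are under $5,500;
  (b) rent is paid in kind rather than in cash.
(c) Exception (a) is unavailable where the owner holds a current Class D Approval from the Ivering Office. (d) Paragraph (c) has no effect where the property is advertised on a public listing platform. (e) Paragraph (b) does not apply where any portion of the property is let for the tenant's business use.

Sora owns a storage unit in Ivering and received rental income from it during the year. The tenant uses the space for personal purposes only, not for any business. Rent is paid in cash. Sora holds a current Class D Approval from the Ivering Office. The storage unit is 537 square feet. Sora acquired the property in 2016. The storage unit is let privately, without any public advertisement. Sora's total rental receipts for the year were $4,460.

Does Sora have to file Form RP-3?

Yes — Sora must file Form RP-3.

All of (a)'s requirements are met (total rental receipts for the year are $4,460, under the $5,500 limit). Turning to paragraphs (c)–(d): (c) operates against (a): a current Class D Approval is held. (d), which would lift (c), does not operate here — the property is let privately without advertisement. So (a) is unavailable.
Exception (b) does not apply: rent is paid in cash.
No exception displaces § 50.9.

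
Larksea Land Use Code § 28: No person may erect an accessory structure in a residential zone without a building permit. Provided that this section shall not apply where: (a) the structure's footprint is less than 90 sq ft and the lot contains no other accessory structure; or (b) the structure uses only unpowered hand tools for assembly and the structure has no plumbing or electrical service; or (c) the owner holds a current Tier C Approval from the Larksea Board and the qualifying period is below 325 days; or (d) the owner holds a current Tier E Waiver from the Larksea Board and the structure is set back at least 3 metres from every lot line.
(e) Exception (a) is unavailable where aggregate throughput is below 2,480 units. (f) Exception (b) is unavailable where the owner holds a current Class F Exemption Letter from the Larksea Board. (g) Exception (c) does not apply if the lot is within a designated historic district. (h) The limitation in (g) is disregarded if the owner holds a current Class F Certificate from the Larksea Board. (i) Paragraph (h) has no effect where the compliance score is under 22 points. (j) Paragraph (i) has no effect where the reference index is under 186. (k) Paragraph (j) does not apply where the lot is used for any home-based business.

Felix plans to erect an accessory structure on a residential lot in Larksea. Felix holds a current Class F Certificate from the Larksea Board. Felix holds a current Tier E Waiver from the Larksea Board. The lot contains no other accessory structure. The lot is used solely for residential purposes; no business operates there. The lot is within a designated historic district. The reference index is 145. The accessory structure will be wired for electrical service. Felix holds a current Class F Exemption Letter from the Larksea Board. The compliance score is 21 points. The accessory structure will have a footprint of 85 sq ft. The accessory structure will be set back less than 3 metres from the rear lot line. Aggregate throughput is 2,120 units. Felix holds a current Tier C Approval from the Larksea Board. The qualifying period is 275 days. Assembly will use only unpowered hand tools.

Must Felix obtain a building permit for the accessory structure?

Exception (a) is satisfied on its face — the structure's footprint is 85 sq ft, less than the 90 sq ft limit; the lot has no other accessory structure. But: (e) operates against (a): aggregate throughput is 2,120 units, below the 2,480 units limit. (a) is therefore removed.
Exception (b) does not apply: electrical service is planned.
All of (c)'s requirements are met (a current Tier C Approval is held; the qualifying period is 275 days, below the 325 days limit). Applying paragraphs (g)–(k): (g) is triggered (the lot is in a historic district), but yields to (h): (h) operates against (g): a current Class F Certificate is held. (i) would limit (h) — the compliance score is 21 points, under the 22 points limit — but (j) sets (i) aside: (j) operates against (i): the reference index is 145, under the 186 limit. (k) is not triggered (the lot is solely residential), so (j) stands. (c) remains available.
Exception (d) requires that the structure is set back at least 3 metres from every lot line; but the rear setback is under 3 m, so (d) is unavailable.

No — exception (c) applies; Felix does not need a building permit.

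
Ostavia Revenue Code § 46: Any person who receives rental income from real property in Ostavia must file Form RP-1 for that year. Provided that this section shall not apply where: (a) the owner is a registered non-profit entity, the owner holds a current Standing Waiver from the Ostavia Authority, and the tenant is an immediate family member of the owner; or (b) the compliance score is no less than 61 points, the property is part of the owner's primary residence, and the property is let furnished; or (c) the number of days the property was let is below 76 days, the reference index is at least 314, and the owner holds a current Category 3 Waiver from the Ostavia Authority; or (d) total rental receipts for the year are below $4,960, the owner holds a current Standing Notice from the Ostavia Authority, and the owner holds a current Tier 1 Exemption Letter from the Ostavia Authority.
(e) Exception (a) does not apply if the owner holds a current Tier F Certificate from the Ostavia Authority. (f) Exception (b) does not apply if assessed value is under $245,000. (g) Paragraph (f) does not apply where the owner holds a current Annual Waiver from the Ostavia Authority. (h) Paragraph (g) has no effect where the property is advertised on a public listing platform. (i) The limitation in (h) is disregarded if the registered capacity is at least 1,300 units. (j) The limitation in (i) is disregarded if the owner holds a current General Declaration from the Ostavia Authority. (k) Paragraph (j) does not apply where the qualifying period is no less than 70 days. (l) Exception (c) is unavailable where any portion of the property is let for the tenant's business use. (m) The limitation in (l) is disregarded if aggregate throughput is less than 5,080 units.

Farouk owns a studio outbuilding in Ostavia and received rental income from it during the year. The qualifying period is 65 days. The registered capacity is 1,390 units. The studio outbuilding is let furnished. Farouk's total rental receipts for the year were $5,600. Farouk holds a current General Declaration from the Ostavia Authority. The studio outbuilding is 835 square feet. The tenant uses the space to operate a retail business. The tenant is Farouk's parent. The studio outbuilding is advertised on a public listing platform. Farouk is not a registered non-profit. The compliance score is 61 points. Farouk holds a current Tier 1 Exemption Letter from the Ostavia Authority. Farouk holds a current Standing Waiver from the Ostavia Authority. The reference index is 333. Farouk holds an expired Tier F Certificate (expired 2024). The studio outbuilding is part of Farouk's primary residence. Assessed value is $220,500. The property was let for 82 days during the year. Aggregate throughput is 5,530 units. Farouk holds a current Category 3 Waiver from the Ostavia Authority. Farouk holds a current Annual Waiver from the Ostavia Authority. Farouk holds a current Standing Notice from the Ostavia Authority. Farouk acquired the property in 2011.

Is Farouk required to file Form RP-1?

Exception (a) requires that the owner is a registered non-profit entity; but Farouk is not a registered non-profit, so (a) is unavailable.
All of (b)'s requirements are met (the compliance score is 61 points, meeting the 61 points threshold; the studio outbuilding is part of the primary residence; the property is let furnished). But applying paragraphs (f)–(k): (f) applies — assessed value is $220,500, under the $245,000 limit. (g) would limit (f) — a current Annual Waiver is held — but (h) sets (g) aside: (h) operates against (g): the property is publicly advertised. (i) applies (the registered capacity is 1,390 units, meeting the 1,300 units threshold), but is set aside by (j): (j) operates — a current General Declaration is held. (k) does not operate here (the qualifying period is 65 days, short of 70 days), so (j) stands. (b) is therefore removed.
Exception (c) fails — the number of days the property was let is 82 days, not below 76 days.
Exception (d) requires that total rental receipts for the year are below $4,960; but total rental receipts for the year are $5,600, not below $4,960, so (d) is unavailable.
None of the exceptions is available; § 46 applies in full.

Yes — Farouk must file Form RP-1.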